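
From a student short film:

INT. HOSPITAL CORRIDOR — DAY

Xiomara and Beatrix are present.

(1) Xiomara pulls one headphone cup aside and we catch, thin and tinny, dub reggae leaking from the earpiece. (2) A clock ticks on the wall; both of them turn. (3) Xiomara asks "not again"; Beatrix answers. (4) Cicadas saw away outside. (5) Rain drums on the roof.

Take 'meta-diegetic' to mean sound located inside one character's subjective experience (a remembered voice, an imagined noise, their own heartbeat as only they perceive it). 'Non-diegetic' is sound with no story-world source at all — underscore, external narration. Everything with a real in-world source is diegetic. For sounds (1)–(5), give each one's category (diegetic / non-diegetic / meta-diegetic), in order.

diegetic, diegetic, diegetic, diegetic, diegetic

Sound (1): the earpiece is a real device on Xiomara's head — source music, so diegetic.
(2) an in-world source (a clock); characters could hear it → diegetic.
Sound (3): on-screen dialogue — Xiomara speaks and Beatrix is there to hear, so diegetic.
(4) is diegetic: it's the actual ambient sound of the location.
Sound (5): it's the actual ambient sound of the location, so diegetic.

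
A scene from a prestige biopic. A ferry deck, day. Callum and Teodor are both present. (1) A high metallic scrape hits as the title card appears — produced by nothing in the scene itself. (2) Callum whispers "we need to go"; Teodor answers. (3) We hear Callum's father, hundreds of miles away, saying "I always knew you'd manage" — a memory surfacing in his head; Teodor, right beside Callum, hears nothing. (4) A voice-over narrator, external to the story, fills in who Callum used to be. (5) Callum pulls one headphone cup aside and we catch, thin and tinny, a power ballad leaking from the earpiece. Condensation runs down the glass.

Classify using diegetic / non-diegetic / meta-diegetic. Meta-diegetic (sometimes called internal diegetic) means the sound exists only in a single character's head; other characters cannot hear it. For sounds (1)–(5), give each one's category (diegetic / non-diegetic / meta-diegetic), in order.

non-diegetic, diegetic, meta-diegetic, non-diegetic, diegetic

(1) is non-diegetic: it's a sound-design accent with no in-world source; no one in the scene can hear it.
(2) is diegetic: on-screen dialogue — Callum speaks and Teodor is there to hear.
(3) the voice is a memory playing only inside Callum's mind; Teodor can't hear it → meta-diegetic.
Sound (4): external voice-over — not a character, not heard by anyone in the scene, so non-diegetic.
(5) the earpiece is a real device on Callum's head — source music → diegetic.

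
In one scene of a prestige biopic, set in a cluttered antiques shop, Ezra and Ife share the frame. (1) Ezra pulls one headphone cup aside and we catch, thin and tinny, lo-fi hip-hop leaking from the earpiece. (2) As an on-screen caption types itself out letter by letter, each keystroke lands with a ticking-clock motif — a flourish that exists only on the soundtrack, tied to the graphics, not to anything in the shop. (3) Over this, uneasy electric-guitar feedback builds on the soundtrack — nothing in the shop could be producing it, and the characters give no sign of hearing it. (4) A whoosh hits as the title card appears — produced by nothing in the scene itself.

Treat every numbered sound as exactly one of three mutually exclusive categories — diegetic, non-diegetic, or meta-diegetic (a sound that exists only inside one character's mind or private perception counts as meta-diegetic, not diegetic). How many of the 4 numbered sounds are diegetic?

(1) is diegetic: it's leaking from a physical pair of headphones in the scene.
Sound (2): it accompanies on-screen graphics, not anything inside the story world, so non-diegetic.
(3) is non-diegetic: it has no source in the story world and no character can hear it — it's underscore.
Sound (4): an editorial stinger — it belongs to the cut, not the story world, so non-diegetic.
Diegetic: (1) — that's 1.

1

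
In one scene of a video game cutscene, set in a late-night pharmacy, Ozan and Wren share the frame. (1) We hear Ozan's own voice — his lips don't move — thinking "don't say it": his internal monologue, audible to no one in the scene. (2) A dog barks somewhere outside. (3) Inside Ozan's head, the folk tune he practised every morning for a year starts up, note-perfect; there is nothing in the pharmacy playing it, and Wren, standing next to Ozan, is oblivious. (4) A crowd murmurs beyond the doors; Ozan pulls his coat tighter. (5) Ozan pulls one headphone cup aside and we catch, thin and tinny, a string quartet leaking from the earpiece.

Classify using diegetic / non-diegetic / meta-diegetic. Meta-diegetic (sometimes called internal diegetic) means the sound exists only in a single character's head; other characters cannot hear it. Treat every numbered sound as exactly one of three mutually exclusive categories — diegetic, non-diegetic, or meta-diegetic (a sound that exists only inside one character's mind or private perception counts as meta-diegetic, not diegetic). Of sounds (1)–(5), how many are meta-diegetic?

(1) it's Ozan's unspoken thought, heard only by the audience via his subjectivity → meta-diegetic.
(2) the sound comes from a dog physically present in the location → diegetic.
(3) the music is a memory playing inside Ozan's mind alone; no real-world source, Wren can't hear it → meta-diegetic.
(4) is diegetic: it's the actual ambient sound of the location.
(5) the headphones are an on-screen source → diegetic.
Meta-diegetic: (1), (3) — that's 2.

2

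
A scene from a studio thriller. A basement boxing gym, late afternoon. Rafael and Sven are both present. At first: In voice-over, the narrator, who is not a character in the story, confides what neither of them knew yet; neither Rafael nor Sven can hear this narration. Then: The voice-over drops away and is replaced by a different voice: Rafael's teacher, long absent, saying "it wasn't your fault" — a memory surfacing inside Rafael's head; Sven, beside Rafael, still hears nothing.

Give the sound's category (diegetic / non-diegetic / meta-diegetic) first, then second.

non-diegetic, meta-diegetic

First: the external narrator addresses only the audience — outside the story world → non-diegetic.
Second: the replacement voice is a memory inside Rafael's mind specifically → meta-diegetic.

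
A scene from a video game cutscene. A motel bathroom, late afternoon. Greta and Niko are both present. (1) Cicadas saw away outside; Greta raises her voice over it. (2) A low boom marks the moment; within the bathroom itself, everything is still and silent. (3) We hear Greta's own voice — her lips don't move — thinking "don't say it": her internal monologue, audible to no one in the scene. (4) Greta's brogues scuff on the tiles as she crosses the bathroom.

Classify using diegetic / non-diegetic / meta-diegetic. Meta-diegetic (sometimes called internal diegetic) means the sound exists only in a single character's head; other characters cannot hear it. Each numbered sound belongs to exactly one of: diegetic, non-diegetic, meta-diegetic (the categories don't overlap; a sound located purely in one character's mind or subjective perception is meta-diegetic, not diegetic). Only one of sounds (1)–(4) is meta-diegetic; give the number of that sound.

(1) is diegetic: ambient/room sound belonging to the story's physical space.
Sound (2): nothing in the scene produces it; it's an accent added for the audience, so non-diegetic.
(3) Greta's thought-voice: a private mental sound no other character can hear → meta-diegetic.
Sound (4): a character's body making contact with the set — an in-world sound, so diegetic.
Only (3) is meta-diegetic.

3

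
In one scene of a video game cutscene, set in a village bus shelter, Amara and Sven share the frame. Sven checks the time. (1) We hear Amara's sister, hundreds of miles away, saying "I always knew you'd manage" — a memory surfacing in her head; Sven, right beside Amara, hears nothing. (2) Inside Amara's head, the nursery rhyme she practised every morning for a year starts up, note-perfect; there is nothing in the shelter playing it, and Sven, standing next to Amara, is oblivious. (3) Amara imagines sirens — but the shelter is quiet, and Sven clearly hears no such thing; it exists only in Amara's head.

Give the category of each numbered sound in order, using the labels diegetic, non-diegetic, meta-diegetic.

meta-diegetic, meta-diegetic, meta-diegetic

Sound (1): it's Amara's recollection rendered as sound; the other character can't hear it, so meta-diegetic.
Sound (2): remembered music, private to Amara — Sven is oblivious because it isn't in the room, so meta-diegetic.
(3) the sound is imagined by Amara; nothing in the story world is producing it and Sven can't hear it → meta-diegetic.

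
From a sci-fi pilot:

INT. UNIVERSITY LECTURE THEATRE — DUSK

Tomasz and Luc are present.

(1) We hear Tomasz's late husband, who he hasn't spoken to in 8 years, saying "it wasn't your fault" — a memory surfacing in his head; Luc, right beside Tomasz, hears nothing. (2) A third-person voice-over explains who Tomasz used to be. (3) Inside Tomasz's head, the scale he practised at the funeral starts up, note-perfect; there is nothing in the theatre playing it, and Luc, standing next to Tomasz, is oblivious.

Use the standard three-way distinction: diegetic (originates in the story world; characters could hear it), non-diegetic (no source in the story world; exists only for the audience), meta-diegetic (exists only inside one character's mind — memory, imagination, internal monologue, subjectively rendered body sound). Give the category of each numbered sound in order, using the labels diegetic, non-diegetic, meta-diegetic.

meta-diegetic, non-diegetic, meta-diegetic

Sound (1): it's Tomasz's recollection rendered as sound; the other character can't hear it, so meta-diegetic.
(2) commentary laid over the scene from outside the fiction → non-diegetic.
Sound (3): remembered music, private to Tomasz — Luc is oblivious because it isn't in the room, so meta-diegetic.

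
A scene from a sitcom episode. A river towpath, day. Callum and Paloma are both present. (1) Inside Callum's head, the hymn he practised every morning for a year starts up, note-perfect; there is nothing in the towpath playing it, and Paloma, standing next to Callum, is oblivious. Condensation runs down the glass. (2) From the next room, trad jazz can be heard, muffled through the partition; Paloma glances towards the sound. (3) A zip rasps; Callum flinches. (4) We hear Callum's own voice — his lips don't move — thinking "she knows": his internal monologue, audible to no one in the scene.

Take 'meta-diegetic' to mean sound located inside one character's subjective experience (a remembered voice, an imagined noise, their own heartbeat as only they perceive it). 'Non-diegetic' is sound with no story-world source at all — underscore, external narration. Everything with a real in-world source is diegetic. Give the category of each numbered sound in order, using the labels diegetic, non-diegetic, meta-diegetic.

(1) is meta-diegetic: the music is a memory playing inside Callum's mind alone; no real-world source, Paloma can't hear it.
(2) is diegetic: off-screen diegetic: the source is out of frame but still in the story's space.
(3) the sound comes from a zip physically present in the location → diegetic.
(4) is meta-diegetic: Callum's thought-voice: a private mental sound no other character can hear.

meta-diegetic, diegetic, diegetic, meta-diegetic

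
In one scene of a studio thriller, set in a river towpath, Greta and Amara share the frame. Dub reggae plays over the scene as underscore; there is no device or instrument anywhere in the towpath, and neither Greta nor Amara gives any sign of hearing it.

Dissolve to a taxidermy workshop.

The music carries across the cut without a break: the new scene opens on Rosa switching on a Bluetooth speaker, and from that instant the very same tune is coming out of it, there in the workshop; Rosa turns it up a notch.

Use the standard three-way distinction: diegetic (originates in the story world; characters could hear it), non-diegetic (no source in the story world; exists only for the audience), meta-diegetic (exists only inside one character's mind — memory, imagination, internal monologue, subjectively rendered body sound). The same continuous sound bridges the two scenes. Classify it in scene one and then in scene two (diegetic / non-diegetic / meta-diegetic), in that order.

Scene one: there's no in-world source anywhere and no character hears it — underscore for the audience only → non-diegetic.
Scene two: once Rosa turns on a Bluetooth speaker, the music has a real source in the story world and Rosa reacts to it → diegetic.

non-diegetic, diegetic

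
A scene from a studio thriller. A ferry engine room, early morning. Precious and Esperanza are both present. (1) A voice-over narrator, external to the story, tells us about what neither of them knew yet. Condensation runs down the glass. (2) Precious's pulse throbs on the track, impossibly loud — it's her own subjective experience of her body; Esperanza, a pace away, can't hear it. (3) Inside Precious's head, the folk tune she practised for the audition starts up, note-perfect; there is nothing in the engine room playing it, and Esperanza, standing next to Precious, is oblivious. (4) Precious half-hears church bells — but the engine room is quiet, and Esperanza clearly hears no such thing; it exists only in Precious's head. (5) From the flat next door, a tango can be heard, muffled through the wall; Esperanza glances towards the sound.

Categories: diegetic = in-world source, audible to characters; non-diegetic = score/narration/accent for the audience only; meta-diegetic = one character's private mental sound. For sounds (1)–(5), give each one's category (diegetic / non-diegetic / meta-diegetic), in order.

(1) external voice-over — not a character, not heard by anyone in the scene → non-diegetic.
Sound (2): point-of-audition from inside Precious's body; not a sound in the room, so meta-diegetic.
(3) is meta-diegetic: the music is a memory playing inside Precious's mind alone; no real-world source, Esperanza can't hear it.
(4) is meta-diegetic: the sound is imagined by Precious; nothing in the story world is producing it and Esperanza can't hear it.
Sound (5): the music has an off-screen but real-world source and a character hears it, so diegetic.

non-diegetic, meta-diegetic, meta-diegetic, meta-diegetic, diegetic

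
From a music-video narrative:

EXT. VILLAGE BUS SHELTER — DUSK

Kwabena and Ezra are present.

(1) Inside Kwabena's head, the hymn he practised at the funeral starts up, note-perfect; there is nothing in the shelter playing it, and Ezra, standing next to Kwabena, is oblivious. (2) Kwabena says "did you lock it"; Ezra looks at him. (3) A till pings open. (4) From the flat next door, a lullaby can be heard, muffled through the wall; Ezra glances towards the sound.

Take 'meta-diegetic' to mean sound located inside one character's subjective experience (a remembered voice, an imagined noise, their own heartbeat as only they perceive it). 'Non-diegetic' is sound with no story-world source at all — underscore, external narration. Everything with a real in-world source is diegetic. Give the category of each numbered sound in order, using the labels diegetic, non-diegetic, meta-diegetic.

Sound (1): remembered music, private to Kwabena — Ezra is oblivious because it isn't in the room, so meta-diegetic.
Sound (2): on-screen dialogue — Kwabena speaks and Ezra is there to hear, so diegetic.
(3) is diegetic: a till is a real object/event in the scene's world.
Sound (4): it's coming from the flat next door — a location within the story world — and Ezra reacts, so diegetic.

meta-diegetic, diegetic, diegetic, diegetic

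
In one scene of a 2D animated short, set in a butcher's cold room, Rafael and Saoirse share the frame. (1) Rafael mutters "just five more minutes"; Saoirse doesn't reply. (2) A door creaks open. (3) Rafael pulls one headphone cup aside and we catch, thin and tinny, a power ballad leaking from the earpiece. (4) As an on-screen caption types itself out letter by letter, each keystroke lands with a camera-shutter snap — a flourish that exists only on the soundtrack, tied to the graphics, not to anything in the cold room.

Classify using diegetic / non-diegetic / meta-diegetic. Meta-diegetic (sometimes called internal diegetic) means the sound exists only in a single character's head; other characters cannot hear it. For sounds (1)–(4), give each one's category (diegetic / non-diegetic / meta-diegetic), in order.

Sound (1): spoken by a character present in the story world, so diegetic.
Sound (2): an in-world source (a door); characters could hear it, so diegetic.
Sound (3): the headphones are an on-screen source, so diegetic.
(4) it accompanies on-screen graphics, not anything inside the story world → non-diegetic.

diegetic, diegetic, diegetic, non-diegetic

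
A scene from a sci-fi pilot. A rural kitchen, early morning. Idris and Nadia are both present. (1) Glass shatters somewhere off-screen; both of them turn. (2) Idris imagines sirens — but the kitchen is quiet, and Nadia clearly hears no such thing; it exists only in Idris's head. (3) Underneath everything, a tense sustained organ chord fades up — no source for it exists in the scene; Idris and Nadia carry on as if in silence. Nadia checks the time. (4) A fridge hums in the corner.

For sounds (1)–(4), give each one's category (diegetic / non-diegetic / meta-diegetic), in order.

diegetic, meta-diegetic, non-diegetic, diegetic

(1) is diegetic: glass is a real object/event in the scene's world.
(2) is meta-diegetic: the sound is imagined by Idris; nothing in the story world is producing it and Nadia can't hear it.
Sound (3): score with no on-screen or off-screen source; it exists for the audience alone, so non-diegetic.
(4) is diegetic: it's the actual ambient sound of the location.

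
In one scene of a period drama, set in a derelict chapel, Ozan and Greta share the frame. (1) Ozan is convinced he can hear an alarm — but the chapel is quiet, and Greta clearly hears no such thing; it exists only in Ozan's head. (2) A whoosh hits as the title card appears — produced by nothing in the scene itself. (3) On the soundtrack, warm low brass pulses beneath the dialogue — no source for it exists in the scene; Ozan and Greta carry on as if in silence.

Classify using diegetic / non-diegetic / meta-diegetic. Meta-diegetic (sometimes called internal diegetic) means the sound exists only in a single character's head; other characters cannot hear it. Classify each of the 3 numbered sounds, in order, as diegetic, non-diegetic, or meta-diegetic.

meta-diegetic, non-diegetic, non-diegetic

(1) is meta-diegetic: subjective to Ozan: the chapel is silent and Greta hears nothing.
(2) is non-diegetic: nothing in the scene produces it; it's an accent added for the audience.
(3) score with no on-screen or off-screen source; it exists for the audience alone → non-diegetic.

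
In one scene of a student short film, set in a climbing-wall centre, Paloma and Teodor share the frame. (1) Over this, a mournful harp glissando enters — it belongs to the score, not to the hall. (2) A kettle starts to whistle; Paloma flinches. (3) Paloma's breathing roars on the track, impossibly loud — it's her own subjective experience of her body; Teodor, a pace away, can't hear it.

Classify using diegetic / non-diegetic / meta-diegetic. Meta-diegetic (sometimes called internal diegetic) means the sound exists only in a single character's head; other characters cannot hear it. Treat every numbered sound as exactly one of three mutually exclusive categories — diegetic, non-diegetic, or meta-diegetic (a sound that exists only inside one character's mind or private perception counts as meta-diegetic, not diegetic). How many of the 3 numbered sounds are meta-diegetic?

Sound (1): it has no source in the story world and no character can hear it — it's underscore, so non-diegetic.
(2) is diegetic: the sound comes from a kettle physically present in the location.
(3) is meta-diegetic: point-of-audition from inside Paloma's body; not a sound in the room.
So 1 of the 3 is meta-diegetic: (3).

1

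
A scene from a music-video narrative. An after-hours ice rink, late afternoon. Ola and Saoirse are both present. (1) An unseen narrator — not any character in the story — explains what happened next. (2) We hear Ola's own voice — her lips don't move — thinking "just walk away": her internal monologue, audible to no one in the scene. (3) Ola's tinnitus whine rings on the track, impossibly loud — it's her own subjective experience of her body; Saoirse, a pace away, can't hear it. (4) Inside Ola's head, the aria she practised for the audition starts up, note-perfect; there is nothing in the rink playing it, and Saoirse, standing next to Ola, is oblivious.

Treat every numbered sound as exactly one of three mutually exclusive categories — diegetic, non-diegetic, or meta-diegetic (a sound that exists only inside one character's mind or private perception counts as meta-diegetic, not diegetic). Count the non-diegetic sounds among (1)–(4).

1

Sound (1): the narrator exists outside the story world, addressing only the audience, so non-diegetic.
Sound (2): internal monologue — inside Ola's mind, not spoken into the scene, so meta-diegetic.
(3) is meta-diegetic: it's Ola's internal bodily sensation rendered as sound; only Ola 'hears' it.
(4) is meta-diegetic: remembered music, private to Ola — Saoirse is oblivious because it isn't in the room.
Non-diegetic: (1) — that's 1.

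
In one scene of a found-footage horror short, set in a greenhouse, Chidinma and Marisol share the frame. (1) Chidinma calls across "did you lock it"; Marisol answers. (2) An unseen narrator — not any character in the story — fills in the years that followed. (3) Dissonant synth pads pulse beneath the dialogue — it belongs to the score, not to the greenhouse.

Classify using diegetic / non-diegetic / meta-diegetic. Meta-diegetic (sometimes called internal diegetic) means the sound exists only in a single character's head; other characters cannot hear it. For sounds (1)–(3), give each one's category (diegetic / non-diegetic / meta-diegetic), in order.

diegetic, non-diegetic, non-diegetic

(1) Chidinma is a character speaking aloud in the scene → diegetic.
(2) external voice-over — not a character, not heard by anyone in the scene → non-diegetic.
Sound (3): it has no source in the story world and no character can hear it — it's underscore, so non-diegetic.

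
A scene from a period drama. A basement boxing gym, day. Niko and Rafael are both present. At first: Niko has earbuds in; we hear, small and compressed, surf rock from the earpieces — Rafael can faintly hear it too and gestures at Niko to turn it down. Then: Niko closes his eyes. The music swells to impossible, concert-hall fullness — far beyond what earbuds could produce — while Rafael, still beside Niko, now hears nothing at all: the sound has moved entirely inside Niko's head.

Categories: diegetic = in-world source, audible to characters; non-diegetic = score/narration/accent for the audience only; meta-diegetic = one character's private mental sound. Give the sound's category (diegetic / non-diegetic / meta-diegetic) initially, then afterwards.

Initially: the earbuds are a physical source both characters can hear → diegetic.
Afterwards: the music now exists only as Niko's subjective experience; Rafael can no longer hear it → meta-diegetic.

diegetic, meta-diegetic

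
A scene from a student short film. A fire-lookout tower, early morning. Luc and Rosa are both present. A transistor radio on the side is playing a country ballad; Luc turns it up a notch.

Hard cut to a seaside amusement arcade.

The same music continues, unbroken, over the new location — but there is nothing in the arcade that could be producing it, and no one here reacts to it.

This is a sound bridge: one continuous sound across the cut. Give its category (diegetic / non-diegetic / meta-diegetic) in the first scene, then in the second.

Scene one: a transistor radio is an on-screen source and Luc reacts to it → diegetic.
Scene two: there is no source in the arcade and no one hears it — it's now underscore → non-diegetic.

diegetic, non-diegetic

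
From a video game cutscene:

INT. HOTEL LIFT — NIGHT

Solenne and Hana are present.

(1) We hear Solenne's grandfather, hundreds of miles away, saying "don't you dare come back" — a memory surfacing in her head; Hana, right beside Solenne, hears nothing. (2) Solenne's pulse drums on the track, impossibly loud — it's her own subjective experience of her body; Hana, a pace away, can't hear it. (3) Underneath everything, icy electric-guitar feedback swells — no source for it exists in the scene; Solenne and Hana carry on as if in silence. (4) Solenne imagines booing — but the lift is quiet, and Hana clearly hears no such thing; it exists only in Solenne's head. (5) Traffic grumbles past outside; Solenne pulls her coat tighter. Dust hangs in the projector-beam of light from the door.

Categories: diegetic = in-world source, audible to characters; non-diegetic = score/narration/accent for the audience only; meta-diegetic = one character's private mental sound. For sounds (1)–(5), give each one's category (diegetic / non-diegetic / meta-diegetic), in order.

(1) it's Solenne's recollection rendered as sound; the other character can't hear it → meta-diegetic.
Sound (2): it's Solenne's internal bodily sensation rendered as sound; only Solenne 'hears' it, so meta-diegetic.
Sound (3): nothing in the lift produces it and the characters don't hear it — pure soundtrack, so non-diegetic.
Sound (4): subjective to Solenne: the lift is silent and Hana hears nothing, so meta-diegetic.
(5) is diegetic: traffic is part of the location's real environment.

meta-diegetic, meta-diegetic, non-diegetic, meta-diegetic, diegetic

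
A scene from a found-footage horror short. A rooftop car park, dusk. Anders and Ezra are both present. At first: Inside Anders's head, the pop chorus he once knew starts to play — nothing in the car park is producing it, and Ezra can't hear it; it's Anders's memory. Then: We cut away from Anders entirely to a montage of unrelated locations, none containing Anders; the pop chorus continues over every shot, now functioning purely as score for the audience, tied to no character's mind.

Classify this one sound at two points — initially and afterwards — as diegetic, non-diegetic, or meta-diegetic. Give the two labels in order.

Initially: the music lives inside Anders's mind alone; Ezra can't hear it → meta-diegetic.
Afterwards: once it plays over shots Anders isn't in, detached from any character's subjectivity, it's conventional underscore → non-diegetic.

meta-diegetic, non-diegetic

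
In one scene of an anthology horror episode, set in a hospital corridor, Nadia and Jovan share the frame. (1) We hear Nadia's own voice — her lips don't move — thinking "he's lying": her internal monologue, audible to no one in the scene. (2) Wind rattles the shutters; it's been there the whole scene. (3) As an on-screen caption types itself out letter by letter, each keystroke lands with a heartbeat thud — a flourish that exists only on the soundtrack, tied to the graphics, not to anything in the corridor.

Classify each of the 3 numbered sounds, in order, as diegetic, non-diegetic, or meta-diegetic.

meta-diegetic, diegetic, non-diegetic

Sound (1): internal monologue — inside Nadia's mind, not spoken into the scene, so meta-diegetic.
Sound (2): ambient/room sound belonging to the story's physical space, so diegetic.
(3) the caption isn't part of the story world, so neither is the sound tied to it → non-diegetic.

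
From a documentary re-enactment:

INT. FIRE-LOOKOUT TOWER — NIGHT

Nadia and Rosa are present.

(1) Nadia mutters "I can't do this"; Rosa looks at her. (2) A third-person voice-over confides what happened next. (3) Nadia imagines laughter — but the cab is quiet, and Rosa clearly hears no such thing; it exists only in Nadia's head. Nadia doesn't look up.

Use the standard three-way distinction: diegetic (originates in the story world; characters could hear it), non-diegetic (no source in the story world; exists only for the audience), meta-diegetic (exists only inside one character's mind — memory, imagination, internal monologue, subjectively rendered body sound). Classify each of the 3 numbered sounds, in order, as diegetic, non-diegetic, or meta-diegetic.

(1) spoken by a character present in the story world → diegetic.
(2) the narrator exists outside the story world, addressing only the audience → non-diegetic.
Sound (3): Nadia alone 'hears' it — an imagined sound, not present in the space, so meta-diegetic.

diegetic, non-diegetic, meta-diegetic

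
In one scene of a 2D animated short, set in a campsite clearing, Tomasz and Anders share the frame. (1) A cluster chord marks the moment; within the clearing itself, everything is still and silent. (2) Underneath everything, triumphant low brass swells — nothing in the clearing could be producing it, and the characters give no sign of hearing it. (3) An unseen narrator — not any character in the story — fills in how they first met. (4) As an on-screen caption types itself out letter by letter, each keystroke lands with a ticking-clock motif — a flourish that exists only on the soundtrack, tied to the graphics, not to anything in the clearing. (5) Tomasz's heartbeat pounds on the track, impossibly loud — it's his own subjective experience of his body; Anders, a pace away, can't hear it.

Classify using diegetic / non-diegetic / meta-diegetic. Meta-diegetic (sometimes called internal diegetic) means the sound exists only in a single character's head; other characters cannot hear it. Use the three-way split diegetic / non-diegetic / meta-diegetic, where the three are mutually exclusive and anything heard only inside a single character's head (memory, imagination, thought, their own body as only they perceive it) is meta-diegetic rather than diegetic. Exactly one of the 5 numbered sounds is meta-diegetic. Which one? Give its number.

5

(1) is non-diegetic: nothing in the scene produces it; it's an accent added for the audience.
Sound (2): nothing in the clearing produces it and the characters don't hear it — pure soundtrack, so non-diegetic.
Sound (3): external voice-over — not a character, not heard by anyone in the scene, so non-diegetic.
(4) sound married to a title/caption — outside the diegesis by definition → non-diegetic.
(5) is meta-diegetic: point-of-audition from inside Tomasz's body; not a sound in the room.
Only (5) is meta-diegetic.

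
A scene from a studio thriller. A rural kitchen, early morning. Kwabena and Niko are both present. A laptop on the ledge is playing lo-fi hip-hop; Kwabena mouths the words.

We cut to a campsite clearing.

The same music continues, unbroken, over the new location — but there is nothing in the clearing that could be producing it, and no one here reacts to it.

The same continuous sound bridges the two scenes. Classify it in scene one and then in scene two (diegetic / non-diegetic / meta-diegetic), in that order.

diegetic, non-diegetic

Scene one: a laptop is an on-screen source and Kwabena reacts to it → diegetic.
Scene two: there is no source in the clearing and no one hears it — it's now underscore → non-diegetic.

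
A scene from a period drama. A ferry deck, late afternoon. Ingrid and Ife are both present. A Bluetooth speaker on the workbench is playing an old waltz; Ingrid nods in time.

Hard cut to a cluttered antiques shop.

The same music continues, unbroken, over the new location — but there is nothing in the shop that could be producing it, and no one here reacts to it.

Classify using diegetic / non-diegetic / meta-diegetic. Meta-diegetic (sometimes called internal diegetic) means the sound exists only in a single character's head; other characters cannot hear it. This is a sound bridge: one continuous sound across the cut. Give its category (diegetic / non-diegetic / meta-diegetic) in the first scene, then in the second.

Scene one: a Bluetooth speaker is an on-screen source and Ingrid reacts to it → diegetic.
Scene two: there is no source in the shop and no one hears it — it's now underscore → non-diegetic.

diegetic, non-diegetic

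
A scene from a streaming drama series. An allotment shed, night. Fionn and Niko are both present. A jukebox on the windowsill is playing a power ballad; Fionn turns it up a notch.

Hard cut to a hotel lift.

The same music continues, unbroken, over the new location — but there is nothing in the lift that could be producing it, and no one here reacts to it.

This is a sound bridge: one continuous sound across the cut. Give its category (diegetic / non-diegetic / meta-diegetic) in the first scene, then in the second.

diegetic, non-diegetic

Scene one: a jukebox is an on-screen source and Fionn reacts to it → diegetic.
Scene two: there is no source in the lift and no one hears it — it's now underscore → non-diegetic.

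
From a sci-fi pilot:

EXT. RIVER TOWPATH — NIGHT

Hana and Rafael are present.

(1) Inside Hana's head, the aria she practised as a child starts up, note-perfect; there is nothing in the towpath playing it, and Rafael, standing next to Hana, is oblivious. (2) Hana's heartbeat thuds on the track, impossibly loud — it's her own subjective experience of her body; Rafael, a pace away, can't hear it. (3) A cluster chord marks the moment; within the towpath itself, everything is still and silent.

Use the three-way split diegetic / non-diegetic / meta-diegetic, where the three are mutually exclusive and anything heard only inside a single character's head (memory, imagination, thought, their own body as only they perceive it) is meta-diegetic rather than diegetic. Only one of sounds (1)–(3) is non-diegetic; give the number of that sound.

(1) the music is a memory playing inside Hana's mind alone; no real-world source, Rafael can't hear it → meta-diegetic.
(2) a subjective body sound — Hana's private perception, inaudible to Rafael → meta-diegetic.
(3) is non-diegetic: an editorial stinger — it belongs to the cut, not the story world.
Only (3) is non-diegetic.

3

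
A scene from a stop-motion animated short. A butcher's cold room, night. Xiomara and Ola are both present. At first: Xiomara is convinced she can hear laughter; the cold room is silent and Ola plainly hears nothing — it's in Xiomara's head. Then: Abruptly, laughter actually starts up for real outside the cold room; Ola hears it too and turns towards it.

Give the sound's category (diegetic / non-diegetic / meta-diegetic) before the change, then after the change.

Before the change: only Xiomara 'hears' it — imagined, in her mind → meta-diegetic.
After the change: now there's a real external source and Ola hears it too — in the story world → diegetic.

meta-diegetic, diegetic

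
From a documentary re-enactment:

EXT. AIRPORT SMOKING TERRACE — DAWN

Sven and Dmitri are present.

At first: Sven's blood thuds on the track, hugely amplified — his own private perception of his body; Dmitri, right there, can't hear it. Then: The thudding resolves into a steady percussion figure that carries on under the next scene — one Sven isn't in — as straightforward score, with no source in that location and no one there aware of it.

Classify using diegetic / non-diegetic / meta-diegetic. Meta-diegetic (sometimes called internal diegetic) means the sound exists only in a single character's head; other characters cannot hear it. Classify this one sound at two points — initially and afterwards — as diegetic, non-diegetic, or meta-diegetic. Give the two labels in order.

meta-diegetic, non-diegetic

Initially: it's Sven's subjective body sound, inaudible to Dmitri → meta-diegetic.
Afterwards: detached from Sven and playing as sourceless score over a scene he isn't in — for the audience only → non-diegetic.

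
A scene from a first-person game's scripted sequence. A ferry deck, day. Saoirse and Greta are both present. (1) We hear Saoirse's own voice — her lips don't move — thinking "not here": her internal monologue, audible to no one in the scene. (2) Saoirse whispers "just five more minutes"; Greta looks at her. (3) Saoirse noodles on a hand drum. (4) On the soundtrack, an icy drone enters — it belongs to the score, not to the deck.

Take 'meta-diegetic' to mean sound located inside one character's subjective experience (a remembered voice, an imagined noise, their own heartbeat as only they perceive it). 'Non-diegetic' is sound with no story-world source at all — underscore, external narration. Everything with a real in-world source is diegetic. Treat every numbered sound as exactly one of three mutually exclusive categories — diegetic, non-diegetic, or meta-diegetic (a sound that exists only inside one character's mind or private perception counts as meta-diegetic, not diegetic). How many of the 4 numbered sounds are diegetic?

(1) is meta-diegetic: Saoirse's thought-voice: a private mental sound no other character can hear.
Sound (2): spoken by a character present in the story world, so diegetic.
(3) Saoirse is producing the music live, in the story world → diegetic.
(4) is non-diegetic: it has no source in the story world and no character can hear it — it's underscore.
So 2 of the 4 are diegetic: (2), (3).

2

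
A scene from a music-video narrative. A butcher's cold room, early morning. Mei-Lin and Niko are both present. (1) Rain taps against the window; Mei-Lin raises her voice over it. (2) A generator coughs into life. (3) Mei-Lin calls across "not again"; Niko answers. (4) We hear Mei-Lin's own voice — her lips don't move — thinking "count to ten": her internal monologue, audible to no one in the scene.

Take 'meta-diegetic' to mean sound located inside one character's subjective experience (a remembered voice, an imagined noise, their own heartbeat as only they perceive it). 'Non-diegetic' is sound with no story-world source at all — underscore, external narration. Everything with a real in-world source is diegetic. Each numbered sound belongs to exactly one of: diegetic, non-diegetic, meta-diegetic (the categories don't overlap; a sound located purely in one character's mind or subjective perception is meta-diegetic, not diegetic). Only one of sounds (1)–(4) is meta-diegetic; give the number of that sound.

(1) is diegetic: it's the actual ambient sound of the location.
(2) an in-world source (a generator); characters could hear it → diegetic.
(3) Mei-Lin is a character speaking aloud in the scene → diegetic.
(4) is meta-diegetic: it's Mei-Lin's unspoken thought, heard only by the audience via her subjectivity.
Only (4) is meta-diegetic.

4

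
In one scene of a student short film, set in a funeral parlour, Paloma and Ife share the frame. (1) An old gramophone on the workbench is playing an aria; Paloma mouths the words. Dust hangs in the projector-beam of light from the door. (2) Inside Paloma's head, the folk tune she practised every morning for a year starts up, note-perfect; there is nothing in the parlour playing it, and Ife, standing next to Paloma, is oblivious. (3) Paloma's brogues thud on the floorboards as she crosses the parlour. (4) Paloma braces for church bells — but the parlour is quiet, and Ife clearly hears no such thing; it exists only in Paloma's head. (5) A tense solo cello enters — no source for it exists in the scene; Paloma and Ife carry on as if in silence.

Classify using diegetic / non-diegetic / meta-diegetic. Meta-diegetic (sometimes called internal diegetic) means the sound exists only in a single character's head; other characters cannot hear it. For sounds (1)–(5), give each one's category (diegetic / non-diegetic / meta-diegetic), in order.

(1) the music comes from an on-screen device that Paloma responds to → diegetic.
(2) the music is a memory playing inside Paloma's mind alone; no real-world source, Ife can't hear it → meta-diegetic.
(3) is diegetic: it's the physical sound of Paloma moving in the space.
Sound (4): the sound is imagined by Paloma; nothing in the story world is producing it and Ife can't hear it, so meta-diegetic.
(5) nothing in the parlour produces it and the characters don't hear it — pure soundtrack → non-diegetic.

diegetic, meta-diegetic, diegetic, meta-diegetic, non-diegetic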